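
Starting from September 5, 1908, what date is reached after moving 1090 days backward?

September 11, 1905

Count 1090 days before September 5, 1908:
September 11, 1905 → September 11, 1906: 365 days.
September 11, 1906 → September 11, 1907: 365 days.
September 1907: 30 − 11 = 19 days remain.
Then 11 full months totalling 336 days.
September 1–5, 1908: 5 days.
Residual: 360 days.
Total: 1090 days.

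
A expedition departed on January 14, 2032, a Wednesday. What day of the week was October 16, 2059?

Thursday

From January 14, 2032 to January 14, 2059: 27 years, of which 7 contain a Feb 29 — 20×365 + 7×366 = 9862 days.
January 2059: 31 − 14 = 17 days remain.
Then February 2059 (28), March (31), April (30), May (31), June (30), July (31), August (31), September (30): 28 + 31 + 30 + 31 + 30 + 31 + 31 + 30 = 242 days.
October 1–16, 2059: 16 days.
Residual: 275 days.
Total: 10137 days.
10137 mod 7 = 1, so 1 day after Wednesday is Thursday.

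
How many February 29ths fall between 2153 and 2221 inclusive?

16

Years divisible by 4: 2156, 2160, …, 2220 — 17 in all.
Of these, 2200 is divisible by 100 but not 400, so not leap.
Leap years: 17 − 1 = 16.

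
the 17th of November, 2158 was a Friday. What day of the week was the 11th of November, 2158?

Saturday

Count forward from the earlier date (November 11, 2158) to the later (November 17, 2158):
Within November 2158: 17 − 11 = 6 days.
6 mod 7 = 6, so 6 days before Friday is Saturday.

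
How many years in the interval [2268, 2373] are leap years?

Years divisible by 4: 2268, 2272, …, 2372 — 27 in all.
Of these, 2300 is divisible by 100 but not 400, so not leap.
Leap years: 27 − 1 = 26.

26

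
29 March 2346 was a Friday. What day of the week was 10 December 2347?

Wednesday

Day-of-year of March 29, 2346: 88.
Day-of-year of December 10, 2347: 344.
2346 has 365 days, so 365 − 88 = 277 days remain in 2346.
Total: 277 + 344 = 621 days.
621 mod 7 = 5, so 5 days after Friday is Wednesday.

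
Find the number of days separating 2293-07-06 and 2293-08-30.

55

July 2293: 31 − 6 = 25 days remain.
August 1–30, 2293: 30 days.
Total: 25 + 30 = 55 days.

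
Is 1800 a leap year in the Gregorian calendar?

No

1800 is not a leap year (divisible by 100 but not 400).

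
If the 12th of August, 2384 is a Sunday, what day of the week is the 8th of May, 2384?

Tuesday

Count forward from the earlier date (May 8, 2384) to the later (August 12, 2384):
May 2384: 31 − 8 = 23 days remain.
Then June (30), July (31): 30 + 31 = 61 days.
August 1–12, 2384: 12 days.
Total: 23 + 61 + 12 = 96 days.
96 mod 7 = 5, so 5 days before Sunday is Tuesday.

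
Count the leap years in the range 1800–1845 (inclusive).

Years divisible by 4 in [1800, 1845]: 1800, 1804, 1808, 1812, 1816, 1820, 1824, 1828, 1832, 1836, 1840, 1844.
Of these, 1800 is divisible by 100 but not 400, so not leap.
Leap years: 12 − 1 = 11.

11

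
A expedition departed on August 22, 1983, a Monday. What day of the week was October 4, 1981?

Sunday

Count forward from the earlier date (October 4, 1981) to the later (August 22, 1983):
October 4, 1981 → October 4, 1982: 365 days.
October 1982: 31 − 4 = 27 days remain.
Then 9 full months totalling 273 days.
August 1–22, 1983: 22 days.
Residual: 322 days.
Total: 687 days.
687 mod 7 = 1, so 1 day before Monday is Sunday.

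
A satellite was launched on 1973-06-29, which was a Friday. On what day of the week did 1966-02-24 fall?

Count forward from the earlier date (February 24, 1966) to the later (June 29, 1973):
Day-of-year of February 24, 1966: 55.
Day-of-year of June 29, 1973: 180.
1966 has 365 days, so 365 − 55 = 310 days remain in 1966.
Full years: 1967: 365; 1968: 366; 1969: 365; 1970: 365; 1971: 365; 1972: 366. Sum = 2192.
Total: 310 + 2192 + 180 = 2682 days.
2682 mod 7 = 1, so 1 day before Friday is Thursday.

Thursday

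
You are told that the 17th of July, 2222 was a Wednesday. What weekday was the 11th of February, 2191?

Count forward from the earlier date (February 11, 2191) to the later (July 17, 2222):
Day-of-year of February 11, 2191: 42.
Day-of-year of July 17, 2222: 198.
2191 has 365 days, so 365 − 42 = 323 days remain in 2191.
Full years 2192–2221: 23 common + 7 leap = 23×365 + 7×366 = 10957 days.
Total: 323 + 10957 + 198 = 11478 days.
11478 mod 7 = 5, so 5 days before Wednesday is Friday.

Friday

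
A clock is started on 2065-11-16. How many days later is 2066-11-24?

November 16, 2065 → November 16, 2066: 365 days.
Within November 2066: 24 − 16 = 8 days.
Total: 373 days.

373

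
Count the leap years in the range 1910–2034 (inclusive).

Years divisible by 4: 1912, 1916, …, 2032 — 31 in all.
2000 is divisible by 400, so still leap.
No century exceptions apply. Count: 31.

31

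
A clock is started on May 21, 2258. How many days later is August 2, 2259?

May 21, 2258 → May 21, 2259: 365 days.
May 2259: 31 − 21 = 10 days remain.
Then June (30), July (31): 30 + 31 = 61 days.
August 1–2, 2259: 2 days.
Residual: 73 days.
Total: 438 days.

438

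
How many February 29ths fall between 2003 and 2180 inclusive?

Years divisible by 4: 2004, 2008, …, 2180 — 45 in all.
Of these, 2100 is divisible by 100 but not 400, so not leap.
Leap years: 45 − 1 = 44.

44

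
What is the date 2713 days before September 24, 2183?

April 20, 2176

Count 2713 days before September 24, 2183:
From April 20, 2176 to April 20, 2183: 7 years, of which 1 contains a Feb 29 — 6×365 + 1×366 = 2556 days.
April 2183: 30 − 20 = 10 days remain.
Then May (31), June (30), July (31), August (31): 31 + 30 + 31 + 31 = 123 days.
September 1–24, 2183: 24 days.
Residual: 157 days.
Total: 2713 days.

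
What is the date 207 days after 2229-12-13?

2230-07-08

Count 207 days after December 13, 2229:
December 2229: 31 − 13 = 18 days remain.
Then January (31), February 2230 (28), March (31), April (30), May (31), June (30): 31 + 28 + 31 + 30 + 31 + 30 = 181 days.
July 1–8, 2230: 8 days.
Total: 18 + 181 + 8 = 207 days.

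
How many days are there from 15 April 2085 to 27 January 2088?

April 15, 2085 → April 15, 2086: 365 days.
April 15, 2086 → April 15, 2087: 365 days.
April 2087: 30 − 15 = 15 days remain.
Then May (31), June (30), July (31), August (31), September (30), October (31), November (30), December (31): 31 + 30 + 31 + 31 + 30 + 31 + 30 + 31 = 245 days.
January 1–27, 2088: 27 days.
Residual: 287 days.
Total: 1017 days.

1017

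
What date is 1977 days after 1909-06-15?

1914-11-13

Count 1977 days after June 15, 1909:
Day-of-year of June 15, 1909: 166.
Day-of-year of November 13, 1914: 317.
1909 has 365 days, so 365 − 166 = 199 days remain in 1909.
Full years: 1910: 365; 1911: 365; 1912: 366; 1913: 365. Sum = 1461.
Total: 199 + 1461 + 317 = 1977 days.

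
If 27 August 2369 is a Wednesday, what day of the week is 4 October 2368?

Friday

Count forward from the earlier date (October 4, 2368) to the later (August 27, 2369):
October 2368: 31 − 4 = 27 days remain.
Then 9 full months totalling 273 days.
August 1–27, 2369: 27 days.
Total: 27 + 273 + 27 = 327 days.
327 mod 7 = 5, so 5 days before Wednesday is Friday.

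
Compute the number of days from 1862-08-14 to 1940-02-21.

Day-of-year of August 14, 1862: 226.
Day-of-year of February 21, 1940: 52.
1862 has 365 days, so 365 − 226 = 139 days remain in 1862.
Full years 1863–1939: 59 common + 18 leap = 59×365 + 18×366 = 28123 days.
Total: 139 + 28123 + 52 = 28314 days.

28314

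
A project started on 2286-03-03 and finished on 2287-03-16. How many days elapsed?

March 3, 2286 → March 3, 2287: 365 days.
Within March 2287: 16 − 3 = 13 days.
Total: 378 days.

378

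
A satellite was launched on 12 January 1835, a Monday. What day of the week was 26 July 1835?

January 1835: 31 − 12 = 19 days remain.
Then February 1835 (28), March (31), April (30), May (31), June (30): 28 + 31 + 30 + 31 + 30 = 150 days.
July 1–26, 1835: 26 days.
Total: 19 + 150 + 26 = 195 days.
195 mod 7 = 6, so 6 days after Monday is Sunday.

Sunday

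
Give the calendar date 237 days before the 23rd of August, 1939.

the 29th of December, 1938

Count 237 days before August 23, 1939:
December 1938: 31 − 29 = 2 days remain.
Then January (31), February 1939 (28), March (31), April (30), May (31), June (30), July (31): 31 + 28 + 31 + 30 + 31 + 30 + 31 = 212 days.
August 1–23, 1939: 23 days.
Total: 2 + 212 + 23 = 237 days.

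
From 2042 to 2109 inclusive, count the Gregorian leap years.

Years divisible by 4: 2044, 2048, …, 2108 — 17 in all.
Of these, 2100 is divisible by 100 but not 400, so not leap.
Leap years: 17 − 1 = 16.

16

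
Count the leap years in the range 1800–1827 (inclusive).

6

Years divisible by 4 in [1800, 1827]: 1800, 1804, 1808, 1812, 1816, 1820, 1824.
Of these, 1800 is divisible by 100 but not 400, so not leap.
Leap years: 7 − 1 = 6.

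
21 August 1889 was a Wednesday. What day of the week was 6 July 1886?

Count forward from the earlier date (July 6, 1886) to the later (August 21, 1889):
Day-of-year of July 6, 1886: 187.
Day-of-year of August 21, 1889: 233.
1886 has 365 days, so 365 − 187 = 178 days remain in 1886.
Full years: 1887: 365; 1888: 366. Sum = 731.
Total: 178 + 731 + 233 = 1142 days.
1142 mod 7 = 1, so 1 day before Wednesday is Tuesday.

Tuesday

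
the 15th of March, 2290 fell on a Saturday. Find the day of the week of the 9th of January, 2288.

Count forward from the earlier date (January 9, 2288) to the later (March 15, 2290):
Day-of-year of January 9, 2288: 9.
Day-of-year of March 15, 2290: 74.
2288 has 366 days, so 366 − 9 = 357 days remain in 2288.
Full years: 2289: 365. Sum = 365.
Total: 357 + 365 + 74 = 796 days.
796 mod 7 = 5, so 5 days before Saturday is Monday.

Monday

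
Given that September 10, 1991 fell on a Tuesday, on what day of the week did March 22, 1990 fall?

Thursday

Count forward from the earlier date (March 22, 1990) to the later (September 10, 1991):
March 1990: 31 − 22 = 9 days remain.
Then 17 full months totalling 518 days.
September 1–10, 1991: 10 days.
Total: 9 + 518 + 10 = 537 days.
537 mod 7 = 5, so 5 days before Tuesday is Thursday.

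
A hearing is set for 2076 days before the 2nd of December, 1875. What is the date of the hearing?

the 27th of March, 1870

Count 2076 days before December 2, 1875:
March 27, 1870 → March 27, 1871: 365 days.
March 27, 1871 → March 27, 1872: 366 days (1872 is a leap year).
March 27, 1872 → March 27, 1873: 365 days.
March 27, 1873 → March 27, 1874: 365 days.
March 27, 1874 → March 27, 1875: 365 days.
March 1875: 31 − 27 = 4 days remain.
Then April (30), May (31), June (30), July (31), August (31), September (30), October (31), November (30): 30 + 31 + 30 + 31 + 31 + 30 + 31 + 30 = 244 days.
December 1–2, 1875: 2 days.
Residual: 250 days.
Total: 2076 days.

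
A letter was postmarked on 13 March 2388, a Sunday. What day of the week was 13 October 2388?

March 2388: 31 − 13 = 18 days remain.
Then April (30), May (31), June (30), July (31), August (31), September (30): 30 + 31 + 30 + 31 + 31 + 30 = 183 days.
October 1–13, 2388: 13 days.
Total: 18 + 183 + 13 = 214 days.
214 mod 7 = 4, so 4 days after Sunday is Thursday.

Thursday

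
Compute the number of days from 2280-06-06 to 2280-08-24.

79

June 2280: 30 − 6 = 24 days remain.
Then July (31): 31 days.
August 1–24, 2280: 24 days.
Total: 24 + 31 + 24 = 79 days.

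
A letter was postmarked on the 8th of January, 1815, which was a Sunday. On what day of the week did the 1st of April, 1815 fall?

Saturday

January 1815: 31 − 8 = 23 days remain.
Then February 1815 (28), March (31): 28 + 31 = 59 days.
April 1, 1815: 1 day.
Total: 23 + 59 + 1 = 83 days.
83 mod 7 = 6, so 6 days after Sunday is Saturday.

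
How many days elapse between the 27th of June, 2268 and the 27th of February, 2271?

June 27, 2268 → June 27, 2269: 365 days.
June 27, 2269 → June 27, 2270: 365 days.
June 2270: 30 − 27 = 3 days remain.
Then July (31), August (31), September (30), October (31), November (30), December (31), January (31): 31 + 31 + 30 + 31 + 30 + 31 + 31 = 215 days.
February 1–27, 2271: 27 days (2271 is not a leap year).
Residual: 245 days.
Total: 975 days.

975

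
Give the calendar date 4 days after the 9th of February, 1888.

the 13th of February, 1888

Count 4 days after February 9, 1888:
Within February 1888: 13 − 9 = 4 days.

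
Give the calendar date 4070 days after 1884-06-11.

1895-08-03

Count 4070 days after June 11, 1884:
From June 11, 1884 to June 11, 1895: 11 years, of which 2 contain a Feb 29 — 9×365 + 2×366 = 4017 days.
June 1895: 30 − 11 = 19 days remain.
Then July (31): 31 days.
August 1–3, 1895: 3 days.
Residual: 53 days.
Total: 4070 days.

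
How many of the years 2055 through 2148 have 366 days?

Years divisible by 4: 2056, 2060, …, 2148 — 24 in all.
Of these, 2100 is divisible by 100 but not 400, so not leap.
Leap years: 24 − 1 = 23.

23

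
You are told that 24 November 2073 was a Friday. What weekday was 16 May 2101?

Monday

Day-of-year of November 24, 2073: 328.
Day-of-year of May 16, 2101: 136.
2073 has 365 days, so 365 − 328 = 37 days remain in 2073.
Full years 2074–2100: 21 common + 6 leap = 21×365 + 6×366 = 9861 days.
Total: 37 + 9861 + 136 = 10034 days.
10034 mod 7 = 3, so 3 days after Friday is Monday.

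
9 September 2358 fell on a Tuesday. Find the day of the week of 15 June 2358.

Sunday

Count forward from the earlier date (June 15, 2358) to the later (September 9, 2358):
June 2358: 30 − 15 = 15 days remain.
Then July (31), August (31): 31 + 31 = 62 days.
September 1–9, 2358: 9 days.
Total: 15 + 62 + 9 = 86 days.
86 mod 7 = 2, so 2 days before Tuesday is Sunday.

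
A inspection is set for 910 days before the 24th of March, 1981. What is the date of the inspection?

the 26th of September, 1978

Count 910 days before March 24, 1981:
Day-of-year of September 26, 1978: 269.
Day-of-year of March 24, 1981: 83.
1978 has 365 days, so 365 − 269 = 96 days remain in 1978.
Full years: 1979: 365; 1980: 366. Sum = 731.
Total: 96 + 731 + 83 = 910 days.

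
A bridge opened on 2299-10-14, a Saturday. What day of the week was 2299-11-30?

Thursday

October 2299: 31 − 14 = 17 days remain.
November 1–30, 2299: 30 days.
Total: 17 + 30 = 47 days.
47 mod 7 = 5, so 5 days after Saturday is Thursday.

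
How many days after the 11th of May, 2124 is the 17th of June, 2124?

May 2124: 31 − 11 = 20 days remain.
June 1–17, 2124: 17 days.
Total: 20 + 17 = 37 days.

37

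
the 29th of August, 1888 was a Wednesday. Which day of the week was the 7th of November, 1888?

August 1888: 31 − 29 = 2 days remain.
Then September (30), October (31): 30 + 31 = 61 days.
November 1–7, 1888: 7 days.
Total: 2 + 61 + 7 = 70 days.
70 is a multiple of 7, so the 7th of November, 1888 falls on the same weekday: Wednesday.

Wednesday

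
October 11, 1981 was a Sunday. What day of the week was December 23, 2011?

From October 11, 1981 to October 11, 2011: 30 years, of which 7 contain a Feb 29 — 23×365 + 7×366 = 10957 days.
(2000 is a leap year (divisible by 400).)
October 2011: 31 − 11 = 20 days remain.
Then November (30): 30 days.
December 1–23, 2011: 23 days.
Residual: 73 days.
Total: 11030 days.
11030 mod 7 = 5, so 5 days after Sunday is Friday.

Friday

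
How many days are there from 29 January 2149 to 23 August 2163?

5319

From January 29, 2149 to January 29, 2163: 14 years, of which 3 contain a Feb 29 — 11×365 + 3×366 = 5113 days.
January 2163: 31 − 29 = 2 days remain.
Then February 2163 (28), March (31), April (30), May (31), June (30), July (31): 28 + 31 + 30 + 31 + 30 + 31 = 181 days.
August 1–23, 2163: 23 days.
Residual: 206 days.
Total: 5319 days.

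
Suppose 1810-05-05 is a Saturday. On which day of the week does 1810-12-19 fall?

May 1810: 31 − 5 = 26 days remain.
Then June (30), July (31), August (31), September (30), October (31), November (30): 30 + 31 + 31 + 30 + 31 + 30 = 183 days.
December 1–19, 1810: 19 days.
Total: 26 + 183 + 19 = 228 days.
228 mod 7 = 4, so 4 days after Saturday is Wednesday.

Wednesday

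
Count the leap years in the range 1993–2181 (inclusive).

46

Years divisible by 4: 1996, 2000, …, 2180 — 47 in all.
Of these, 2100 is divisible by 100 but not 400, so not leap.
2000 is divisible by 400, so still leap.
Leap years: 47 − 1 = 46.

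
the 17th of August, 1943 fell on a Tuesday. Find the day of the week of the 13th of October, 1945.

August 17, 1943 → August 17, 1944: 366 days (1944 is a leap year).
August 17, 1944 → August 17, 1945: 365 days.
August 1945: 31 − 17 = 14 days remain.
Then September (30): 30 days.
October 1–13, 1945: 13 days.
Residual: 57 days.
Total: 788 days.
788 mod 7 = 4, so 4 days after Tuesday is Saturday.

Saturday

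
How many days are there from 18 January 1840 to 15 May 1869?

10710

From January 18, 1840 to January 18, 1869: 29 years, of which 8 contain a Feb 29 — 21×365 + 8×366 = 10593 days.
January 1869: 31 − 18 = 13 days remain.
Then February 1869 (28), March (31), April (30): 28 + 31 + 30 = 89 days.
May 1–15, 1869: 15 days.
Residual: 117 days.
Total: 10710 days.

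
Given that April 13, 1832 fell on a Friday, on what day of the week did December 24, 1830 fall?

Count forward from the earlier date (December 24, 1830) to the later (April 13, 1832):
Day-of-year of December 24, 1830: 358.
Day-of-year of April 13, 1832: 104.
1830 has 365 days, so 365 − 358 = 7 days remain in 1830.
Full years: 1831: 365. Sum = 365.
Total: 7 + 365 + 104 = 476 days.
476 is a multiple of 7, so December 24, 1830 falls on the same weekday: Friday.

Friday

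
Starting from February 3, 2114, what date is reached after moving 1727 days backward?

May 13, 2109

Count 1727 days before February 3, 2114:
Day-of-year of May 13, 2109: 133.
Day-of-year of February 3, 2114: 34.
2109 has 365 days, so 365 − 133 = 232 days remain in 2109.
Full years: 2110: 365; 2111: 365; 2112: 366; 2113: 365. Sum = 1461.
Total: 232 + 1461 + 34 = 1727 days.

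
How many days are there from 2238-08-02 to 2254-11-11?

From August 2, 2238 to August 2, 2254: 16 years, of which 4 contain a Feb 29 — 12×365 + 4×366 = 5844 days.
August 2254: 31 − 2 = 29 days remain.
Then September (30), October (31): 30 + 31 = 61 days.
November 1–11, 2254: 11 days.
Residual: 101 days.
Total: 5945 days.

5945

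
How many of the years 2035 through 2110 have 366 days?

18

Years divisible by 4: 2036, 2040, …, 2108 — 19 in all.
Of these, 2100 is divisible by 100 but not 400, so not leap.
Leap years: 19 − 1 = 18.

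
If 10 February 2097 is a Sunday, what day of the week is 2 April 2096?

Monday

Count forward from the earlier date (April 2, 2096) to the later (February 10, 2097):
April 2096: 30 − 2 = 28 days remain.
Then 9 full months totalling 276 days.
February 1–10, 2097: 10 days (2097 is not a leap year).
Total: 28 + 276 + 10 = 314 days.
314 mod 7 = 6, so 6 days before Sunday is Monday.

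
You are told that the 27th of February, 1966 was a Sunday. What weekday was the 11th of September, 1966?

Sunday

February 1966: 28 − 27 = 1 day remains (1966 is not a leap year, so February has 28 days).
Then March (31), April (30), May (31), June (30), July (31), August (31): 31 + 30 + 31 + 30 + 31 + 31 = 184 days.
September 1–11, 1966: 11 days.
Total: 1 + 184 + 11 = 196 days.
196 is a multiple of 7, so the 11th of September, 1966 falls on the same weekday: Sunday.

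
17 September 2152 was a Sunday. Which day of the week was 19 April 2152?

Count forward from the earlier date (April 19, 2152) to the later (September 17, 2152):
April 2152: 30 − 19 = 11 days remain.
Then May (31), June (30), July (31), August (31): 31 + 30 + 31 + 31 = 123 days.
September 1–17, 2152: 17 days.
Total: 11 + 123 + 17 = 151 days.
151 mod 7 = 4, so 4 days before Sunday is Wednesday.

Wednesday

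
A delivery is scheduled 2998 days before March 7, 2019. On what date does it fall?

December 21, 2010

Count 2998 days before March 7, 2019:
From December 21, 2010 to December 21, 2018: 8 years, of which 2 contain a Feb 29 — 6×365 + 2×366 = 2922 days.
December 2018: 31 − 21 = 10 days remain.
Then January (31), February 2019 (28): 31 + 28 = 59 days.
March 1–7, 2019: 7 days.
Residual: 76 days.
Total: 2998 days.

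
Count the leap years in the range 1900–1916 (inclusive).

Years divisible by 4 in [1900, 1916]: 1900, 1904, 1908, 1912, 1916.
Of these, 1900 is divisible by 100 but not 400, so not leap.
Leap years: 5 − 1 = 4.

4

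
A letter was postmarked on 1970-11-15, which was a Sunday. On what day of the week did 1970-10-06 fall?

Count forward from the earlier date (October 6, 1970) to the later (November 15, 1970):
October 1970: 31 − 6 = 25 days remain.
November 1–15, 1970: 15 days.
Total: 25 + 15 = 40 days.
40 mod 7 = 5, so 5 days before Sunday is Tuesday.

Tuesday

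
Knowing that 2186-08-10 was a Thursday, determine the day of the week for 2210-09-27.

From August 10, 2186 to August 10, 2210: 24 years, of which 5 contain a Feb 29 — 19×365 + 5×366 = 8765 days.
(2200 is not a leap year (divisible by 100 but not 400).)
August 2210: 31 − 10 = 21 days remain.
September 1–27, 2210: 27 days.
Residual: 48 days.
Total: 8813 days.
8813 is a multiple of 7, so 2210-09-27 falls on the same weekday: Thursday.

Thursday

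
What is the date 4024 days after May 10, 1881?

May 16, 1892

Count 4024 days after May 10, 1881:
From May 10, 1881 to May 10, 1892: 11 years, of which 3 contain a Feb 29 — 8×365 + 3×366 = 4018 days.
Within May 1892: 16 − 10 = 6 days.
Total: 4024 days.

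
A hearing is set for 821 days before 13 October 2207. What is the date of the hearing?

14 July 2205

Count 821 days before October 13, 2207:
July 14, 2205 → July 14, 2206: 365 days.
July 14, 2206 → July 14, 2207: 365 days.
July 2207: 31 − 14 = 17 days remain.
Then August (31), September (30): 31 + 30 = 61 days.
October 1–13, 2207: 13 days.
Residual: 91 days.
Total: 821 days.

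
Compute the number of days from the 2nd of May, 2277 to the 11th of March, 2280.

Day-of-year of May 2, 2277: 122.
Day-of-year of March 11, 2280: 71.
2277 has 365 days, so 365 − 122 = 243 days remain in 2277.
Full years: 2278: 365; 2279: 365. Sum = 730.
Total: 243 + 730 + 71 = 1044 days.

1044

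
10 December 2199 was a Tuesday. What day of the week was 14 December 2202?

Tuesday

December 10, 2199 → December 10, 2200: 365 days (2200 is not a leap year (divisible by 100 but not 400)).
December 10, 2200 → December 10, 2201: 365 days.
December 10, 2201 → December 10, 2202: 365 days.
Within December 2202: 14 − 10 = 4 days.
Total: 1099 days.
1099 is a multiple of 7, so 14 December 2202 falls on the same weekday: Tuesday.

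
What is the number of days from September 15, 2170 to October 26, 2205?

Day-of-year of September 15, 2170: 258.
Day-of-year of October 26, 2205: 299.
2170 has 365 days, so 365 − 258 = 107 days remain in 2170.
Full years 2171–2204: 26 common + 8 leap = 26×365 + 8×366 = 12418 days.
Total: 107 + 12418 + 299 = 12824 days.

12824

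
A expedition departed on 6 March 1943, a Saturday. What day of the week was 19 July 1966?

Tuesday

Day-of-year of March 6, 1943: 65.
Day-of-year of July 19, 1966: 200.
1943 has 365 days, so 365 − 65 = 300 days remain in 1943.
Full years 1944–1965: 16 common + 6 leap = 16×365 + 6×366 = 8036 days.
Total: 300 + 8036 + 200 = 8536 days.
8536 mod 7 = 3, so 3 days after Saturday is Tuesday.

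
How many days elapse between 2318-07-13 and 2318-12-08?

July 2318: 31 − 13 = 18 days remain.
Then August (31), September (30), October (31), November (30): 31 + 30 + 31 + 30 = 122 days.
December 1–8, 2318: 8 days.
Total: 18 + 122 + 8 = 148 days.

148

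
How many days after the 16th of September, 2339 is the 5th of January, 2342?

842

September 16, 2339 → September 16, 2340: 366 days (2340 is a leap year).
September 16, 2340 → September 16, 2341: 365 days.
September 2341: 30 − 16 = 14 days remain.
Then October (31), November (30), December (31): 31 + 30 + 31 = 92 days.
January 1–5, 2342: 5 days.
Residual: 111 days.
Total: 842 days.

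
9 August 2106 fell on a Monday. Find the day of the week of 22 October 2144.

Thursday

From August 9, 2106 to August 9, 2144: 38 years, of which 10 contain a Feb 29 — 28×365 + 10×366 = 13880 days.
August 2144: 31 − 9 = 22 days remain.
Then September (30): 30 days.
October 1–22, 2144: 22 days.
Residual: 74 days.
Total: 13954 days.
13954 mod 7 = 3, so 3 days after Monday is Thursday.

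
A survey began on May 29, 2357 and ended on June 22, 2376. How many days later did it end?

From May 29, 2357 to May 29, 2376: 19 years, of which 5 contain a Feb 29 — 14×365 + 5×366 = 6940 days.
May 2376: 31 − 29 = 2 days remain.
June 1–22, 2376: 22 days.
Residual: 24 days.
Total: 6964 days.

6964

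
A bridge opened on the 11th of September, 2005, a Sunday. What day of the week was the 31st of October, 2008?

Friday

September 11, 2005 → September 11, 2006: 365 days.
September 11, 2006 → September 11, 2007: 365 days.
September 11, 2007 → September 11, 2008: 366 days (2008 is a leap year).
September 2008: 30 − 11 = 19 days remain.
October 1–31, 2008: 31 days.
Residual: 50 days.
Total: 1146 days.
1146 mod 7 = 5, so 5 days after Sunday is Friday.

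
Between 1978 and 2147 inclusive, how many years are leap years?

41

Years divisible by 4: 1980, 1984, …, 2144 — 42 in all.
Of these, 2100 is divisible by 100 but not 400, so not leap.
2000 is divisible by 400, so still leap.
Leap years: 42 − 1 = 41.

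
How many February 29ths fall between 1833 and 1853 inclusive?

Years divisible by 4 in [1833, 1853]: 1836, 1840, 1844, 1848, 1852.
No century exceptions apply. Count: 5.

5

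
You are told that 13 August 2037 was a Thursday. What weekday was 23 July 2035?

Count forward from the earlier date (July 23, 2035) to the later (August 13, 2037):
Day-of-year of July 23, 2035: 204.
Day-of-year of August 13, 2037: 225.
2035 has 365 days, so 365 − 204 = 161 days remain in 2035.
Full years: 2036: 366. Sum = 366.
Total: 161 + 366 + 225 = 752 days.
752 mod 7 = 3, so 3 days before Thursday is Monday.

Monday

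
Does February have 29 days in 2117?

No

2117 is not a leap year.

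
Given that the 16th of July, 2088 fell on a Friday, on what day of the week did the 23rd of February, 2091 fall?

Day-of-year of July 16, 2088: 198.
Day-of-year of February 23, 2091: 54.
2088 has 366 days, so 366 − 198 = 168 days remain in 2088.
Full years: 2089: 365; 2090: 365. Sum = 730.
Total: 168 + 730 + 54 = 952 days.
952 is a multiple of 7, so the 23rd of February, 2091 falls on the same weekday: Friday.

Friday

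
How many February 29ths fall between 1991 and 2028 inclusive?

Years divisible by 4 in [1991, 2028]: 1992, 1996, 2000, 2004, 2008, 2012, 2016, 2020, 2024, 2028.
2000 is divisible by 400, so still leap.
No century exceptions apply. Count: 10.

10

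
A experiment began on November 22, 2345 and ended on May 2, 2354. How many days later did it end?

3083

From November 22, 2345 to November 22, 2353: 8 years, of which 2 contain a Feb 29 — 6×365 + 2×366 = 2922 days.
November 2353: 30 − 22 = 8 days remain.
Then December (31), January (31), February 2354 (28), March (31), April (30): 31 + 31 + 28 + 31 + 30 = 151 days.
May 1–2, 2354: 2 days.
Residual: 161 days.
Total: 3083 days.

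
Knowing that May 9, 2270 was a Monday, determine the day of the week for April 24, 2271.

Monday

Day-of-year of May 9, 2270: 129.
Day-of-year of April 24, 2271: 114.
2270 has 365 days, so 365 − 129 = 236 days remain in 2270.
Total: 236 + 114 = 350 days.
350 is a multiple of 7, so April 24, 2271 falls on the same weekday: Monday.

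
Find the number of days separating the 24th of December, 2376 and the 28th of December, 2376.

Within December 2376: 28 − 24 = 4 days.

4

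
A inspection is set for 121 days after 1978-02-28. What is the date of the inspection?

1978-06-29

Count 121 days after February 28, 1978:
February 1978: 28 − 28 = 0 days remain (1978 is not a leap year, so February has 28 days).
Then March (31), April (30), May (31): 31 + 30 + 31 = 92 days.
June 1–29, 1978: 29 days.
Total: 0 + 92 + 29 = 121 days.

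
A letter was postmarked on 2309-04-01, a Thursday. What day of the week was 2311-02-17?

April 1, 2309 → April 1, 2310: 365 days.
April 2310: 30 − 1 = 29 days remain.
Then 9 full months totalling 276 days.
February 1–17, 2311: 17 days (2311 is not a leap year).
Residual: 322 days.
Total: 687 days.
687 mod 7 = 1, so 1 day after Thursday is Friday.

Friday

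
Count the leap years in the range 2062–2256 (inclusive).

Years divisible by 4: 2064, 2068, …, 2256 — 49 in all.
Of these, 2100, 2200 are divisible by 100 but not 400, so not leap.
Leap years: 49 − 2 = 47.

47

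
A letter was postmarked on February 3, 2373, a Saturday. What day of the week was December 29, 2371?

Wednesday

Count forward from the earlier date (December 29, 2371) to the later (February 3, 2373):
December 2371: 31 − 29 = 2 days remain.
Then 13 full months totalling 397 days.
February 1–3, 2373: 3 days (2373 is not a leap year).
Total: 2 + 397 + 3 = 402 days.
402 mod 7 = 3, so 3 days before Saturday is Wednesday.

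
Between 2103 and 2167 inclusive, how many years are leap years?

Years divisible by 4: 2104, 2108, …, 2164 — 16 in all.
No century exceptions apply. Count: 16.

16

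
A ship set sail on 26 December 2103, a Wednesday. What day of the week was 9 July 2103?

Monday

Count forward from the earlier date (July 9, 2103) to the later (December 26, 2103):
July 2103: 31 − 9 = 22 days remain.
Then August (31), September (30), October (31), November (30): 31 + 30 + 31 + 30 = 122 days.
December 1–26, 2103: 26 days.
Total: 22 + 122 + 26 = 170 days.
170 mod 7 = 2, so 2 days before Wednesday is Monday.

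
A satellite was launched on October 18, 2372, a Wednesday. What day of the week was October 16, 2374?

Wednesday

October 18, 2372 → October 18, 2373: 365 days.
October 2373: 31 − 18 = 13 days remain.
Then 11 full months totalling 334 days.
October 1–16, 2374: 16 days.
Residual: 363 days.
Total: 728 days.
728 is a multiple of 7, so October 16, 2374 falls on the same weekday: Wednesday.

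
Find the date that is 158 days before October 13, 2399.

May 8, 2399

Count 158 days before October 13, 2399:
May 2399: 31 − 8 = 23 days remain.
Then June (30), July (31), August (31), September (30): 30 + 31 + 31 + 30 = 122 days.
October 1–13, 2399: 13 days.
Total: 23 + 122 + 13 = 158 days.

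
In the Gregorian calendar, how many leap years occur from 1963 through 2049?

22

Years divisible by 4: 1964, 1968, …, 2048 — 22 in all.
2000 is divisible by 400, so still leap.
No century exceptions apply. Count: 22.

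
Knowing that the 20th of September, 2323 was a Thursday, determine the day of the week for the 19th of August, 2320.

Thursday

Count forward from the earlier date (August 19, 2320) to the later (September 20, 2323):
Day-of-year of August 19, 2320: 232.
Day-of-year of September 20, 2323: 263.
2320 has 366 days, so 366 − 232 = 134 days remain in 2320.
Full years: 2321: 365; 2322: 365. Sum = 730.
Total: 134 + 730 + 263 = 1127 days.
1127 is a multiple of 7, so the 19th of August, 2320 falls on the same weekday: Thursday.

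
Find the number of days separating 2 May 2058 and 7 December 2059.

584

May 2058: 31 − 2 = 29 days remain.
Then 18 full months totalling 548 days.
December 1–7, 2059: 7 days.
Total: 29 + 548 + 7 = 584 days.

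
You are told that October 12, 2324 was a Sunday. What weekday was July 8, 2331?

Wednesday

Day-of-year of October 12, 2324: 286.
Day-of-year of July 8, 2331: 189.
2324 has 366 days, so 366 − 286 = 80 days remain in 2324.
Full years: 2325: 365; 2326: 365; 2327: 365; 2328: 366; 2329: 365; 2330: 365. Sum = 2191.
Total: 80 + 2191 + 189 = 2460 days.
2460 mod 7 = 3, so 3 days after Sunday is Wednesday.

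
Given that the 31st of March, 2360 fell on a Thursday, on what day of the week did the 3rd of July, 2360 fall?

Sunday

March 2360: 31 − 31 = 0 days remain.
Then April (30), May (31), June (30): 30 + 31 + 30 = 91 days.
July 1–3, 2360: 3 days.
Total: 0 + 91 + 3 = 94 days.
94 mod 7 = 3, so 3 days after Thursday is Sunday.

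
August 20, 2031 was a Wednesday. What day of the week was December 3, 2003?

Count forward from the earlier date (December 3, 2003) to the later (August 20, 2031):
From December 3, 2003 to December 3, 2030: 27 years, of which 7 contain a Feb 29 — 20×365 + 7×366 = 9862 days.
December 2030: 31 − 3 = 28 days remain.
Then January (31), February 2031 (28), March (31), April (30), May (31), June (30), July (31): 31 + 28 + 31 + 30 + 31 + 30 + 31 = 212 days.
August 1–20, 2031: 20 days.
Residual: 260 days.
Total: 10122 days.
10122 is a multiple of 7, so December 3, 2003 falls on the same weekday: Wednesday.

Wednesday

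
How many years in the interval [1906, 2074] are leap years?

Years divisible by 4: 1908, 1912, …, 2072 — 42 in all.
2000 is divisible by 400, so still leap.
No century exceptions apply. Count: 42.

42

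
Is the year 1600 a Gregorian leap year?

1600 is a leap year (divisible by 400).

Yes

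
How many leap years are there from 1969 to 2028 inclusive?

15

Years divisible by 4: 1972, 1976, …, 2028 — 15 in all.
2000 is divisible by 400, so still leap.
No century exceptions apply. Count: 15.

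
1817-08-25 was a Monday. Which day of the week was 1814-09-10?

Saturday

Count forward from the earlier date (September 10, 1814) to the later (August 25, 1817):
September 10, 1814 → September 10, 1815: 365 days.
September 10, 1815 → September 10, 1816: 366 days (1816 is a leap year).
September 1816: 30 − 10 = 20 days remain.
Then 10 full months totalling 304 days.
August 1–25, 1817: 25 days.
Residual: 349 days.
Total: 1080 days.
1080 mod 7 = 2, so 2 days before Monday is Saturday.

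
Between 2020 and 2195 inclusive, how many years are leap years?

43

Years divisible by 4: 2020, 2024, …, 2192 — 44 in all.
Of these, 2100 is divisible by 100 but not 400, so not leap.
Leap years: 44 − 1 = 43.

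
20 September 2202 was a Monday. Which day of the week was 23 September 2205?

September 20, 2202 → September 20, 2203: 365 days.
September 20, 2203 → September 20, 2204: 366 days (2204 is a leap year).
September 20, 2204 → September 20, 2205: 365 days.
Within September 2205: 23 − 20 = 3 days.
Total: 1099 days.
1099 is a multiple of 7, so 23 September 2205 falls on the same weekday: Monday.

Monday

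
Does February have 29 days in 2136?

2136 is a leap year.

Yes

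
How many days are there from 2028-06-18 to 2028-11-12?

June 2028: 30 − 18 = 12 days remain.
Then July (31), August (31), September (30), October (31): 31 + 31 + 30 + 31 = 123 days.
November 1–12, 2028: 12 days.
Total: 12 + 123 + 12 = 147 days.

147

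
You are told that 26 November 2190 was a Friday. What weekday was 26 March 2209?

Sunday

Day-of-year of November 26, 2190: 330.
Day-of-year of March 26, 2209: 85.
2190 has 365 days, so 365 − 330 = 35 days remain in 2190.
Full years 2191–2208: 14 common + 4 leap = 14×365 + 4×366 = 6574 days.
Total: 35 + 6574 + 85 = 6694 days.
6694 mod 7 = 2, so 2 days after Friday is Sunday.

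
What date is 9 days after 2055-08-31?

2055-09-09

Count 9 days after August 31, 2055:
August 2055: 31 − 31 = 0 days remain.
September 1–9, 2055: 9 days.
Total: 0 + 9 = 9 days.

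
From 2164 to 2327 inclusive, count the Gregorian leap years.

39

Years divisible by 4: 2164, 2168, …, 2324 — 41 in all.
Of these, 2200, 2300 are divisible by 100 but not 400, so not leap.
Leap years: 41 − 2 = 39.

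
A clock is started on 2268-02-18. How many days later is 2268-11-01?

February 2268: 29 − 18 = 11 days remain (2268 is a leap year, so February has 29 days).
Then March (31), April (30), May (31), June (30), July (31), August (31), September (30), October (31): 31 + 30 + 31 + 30 + 31 + 31 + 30 + 31 = 245 days.
November 1, 2268: 1 day.
Total: 11 + 245 + 1 = 257 days.

257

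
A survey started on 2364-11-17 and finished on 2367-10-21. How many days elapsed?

1068

November 17, 2364 → November 17, 2365: 365 days.
November 17, 2365 → November 17, 2366: 365 days.
November 2366: 30 − 17 = 13 days remain.
Then 10 full months totalling 304 days.
October 1–21, 2367: 21 days.
Residual: 338 days.
Total: 1068 days.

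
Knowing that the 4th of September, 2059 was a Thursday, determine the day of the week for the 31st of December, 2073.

Sunday

Day-of-year of September 4, 2059: 247.
Day-of-year of December 31, 2073: 365.
2059 has 365 days, so 365 − 247 = 118 days remain in 2059.
Full years 2060–2072: 9 common + 4 leap = 9×365 + 4×366 = 4749 days.
Total: 118 + 4749 + 365 = 5232 days.
5232 mod 7 = 3, so 3 days after Thursday is Sunday.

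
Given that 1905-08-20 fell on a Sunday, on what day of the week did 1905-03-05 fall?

Count forward from the earlier date (March 5, 1905) to the later (August 20, 1905):
March 1905: 31 − 5 = 26 days remain.
Then April (30), May (31), June (30), July (31): 30 + 31 + 30 + 31 = 122 days.
August 1–20, 1905: 20 days.
Total: 26 + 122 + 20 = 168 days.
168 is a multiple of 7, so 1905-03-05 falls on the same weekday: Sunday.

Sunday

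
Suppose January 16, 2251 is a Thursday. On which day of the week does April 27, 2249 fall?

Count forward from the earlier date (April 27, 2249) to the later (January 16, 2251):
April 2249: 30 − 27 = 3 days remain.
Then 20 full months totalling 610 days.
January 1–16, 2251: 16 days.
Total: 3 + 610 + 16 = 629 days.
629 mod 7 = 6, so 6 days before Thursday is Friday.

Friday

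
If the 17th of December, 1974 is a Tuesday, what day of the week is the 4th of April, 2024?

Thursday

Day-of-year of December 17, 1974: 351.
Day-of-year of April 4, 2024: 95.
1974 has 365 days, so 365 − 351 = 14 days remain in 1974.
Full years 1975–2023: 37 common + 12 leap = 37×365 + 12×366 = 17897 days.
Total: 14 + 17897 + 95 = 18006 days.
18006 mod 7 = 2, so 2 days after Tuesday is Thursday.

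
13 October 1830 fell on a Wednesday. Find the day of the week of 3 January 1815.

Tuesday

Count forward from the earlier date (January 3, 1815) to the later (October 13, 1830):
Day-of-year of January 3, 1815: 3.
Day-of-year of October 13, 1830: 286.
1815 has 365 days, so 365 − 3 = 362 days remain in 1815.
Full years 1816–1829: 10 common + 4 leap = 10×365 + 4×366 = 5114 days.
Total: 362 + 5114 + 286 = 5762 days.
5762 mod 7 = 1, so 1 day before Wednesday is Tuesday.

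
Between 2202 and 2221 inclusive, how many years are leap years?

5

Years divisible by 4 in [2202, 2221]: 2204, 2208, 2212, 2216, 2220.
No century exceptions apply. Count: 5.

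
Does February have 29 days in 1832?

1832 is a leap year.

Yes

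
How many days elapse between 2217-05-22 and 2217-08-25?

95

May 2217: 31 − 22 = 9 days remain.
Then June (30), July (31): 30 + 31 = 61 days.
August 1–25, 2217: 25 days.
Total: 9 + 61 + 25 = 95 days.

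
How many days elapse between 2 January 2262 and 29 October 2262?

300

January 2262: 31 − 2 = 29 days remain.
Then February 2262 (28), March (31), April (30), May (31), June (30), July (31), August (31), September (30): 28 + 31 + 30 + 31 + 30 + 31 + 31 + 30 = 242 days.
October 1–29, 2262: 29 days.
Total: 29 + 242 + 29 = 300 days.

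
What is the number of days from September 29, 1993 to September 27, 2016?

From September 29, 1993 to September 29, 2015: 22 years, of which 5 contain a Feb 29 — 17×365 + 5×366 = 8035 days.
(2000 is a leap year (divisible by 400).)
September 2015: 30 − 29 = 1 day remains.
Then 11 full months totalling 336 days.
September 1–27, 2016: 27 days.
Residual: 364 days.
Total: 8399 days.

8399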